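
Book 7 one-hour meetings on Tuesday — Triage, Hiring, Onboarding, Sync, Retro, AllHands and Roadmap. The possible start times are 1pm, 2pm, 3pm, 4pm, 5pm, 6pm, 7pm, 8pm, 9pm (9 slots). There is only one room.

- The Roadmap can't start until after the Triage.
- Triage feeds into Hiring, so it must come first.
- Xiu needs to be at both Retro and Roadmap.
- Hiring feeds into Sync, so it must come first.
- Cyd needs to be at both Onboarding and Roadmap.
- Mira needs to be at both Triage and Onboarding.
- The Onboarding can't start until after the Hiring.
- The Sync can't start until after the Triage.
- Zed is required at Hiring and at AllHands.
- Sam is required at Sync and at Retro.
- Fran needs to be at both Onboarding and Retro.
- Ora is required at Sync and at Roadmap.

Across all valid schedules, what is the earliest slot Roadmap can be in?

2pm

Precedence pushes Roadmap to at least 2pm.
Roadmap at 2pm is achievable: AllHands in 7pm; Hiring in 3pm; Roadmap in 2pm; Onboarding in 5pm; Retro in 6pm; Triage in 1pm; Sync in 4pm.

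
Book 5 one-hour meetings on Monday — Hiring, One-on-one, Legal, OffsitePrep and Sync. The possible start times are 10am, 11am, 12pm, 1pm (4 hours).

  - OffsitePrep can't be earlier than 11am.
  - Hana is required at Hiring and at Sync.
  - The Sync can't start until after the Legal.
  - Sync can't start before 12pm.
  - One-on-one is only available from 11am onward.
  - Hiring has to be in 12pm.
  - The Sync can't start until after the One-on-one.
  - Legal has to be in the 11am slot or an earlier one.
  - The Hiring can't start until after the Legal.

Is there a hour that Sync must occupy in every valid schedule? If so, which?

1pm

Sync's window is 12pm–1pm.
Hiring is fixed at 12pm, and Sync can't share a hour with Hiring.
So Sync must be 1pm.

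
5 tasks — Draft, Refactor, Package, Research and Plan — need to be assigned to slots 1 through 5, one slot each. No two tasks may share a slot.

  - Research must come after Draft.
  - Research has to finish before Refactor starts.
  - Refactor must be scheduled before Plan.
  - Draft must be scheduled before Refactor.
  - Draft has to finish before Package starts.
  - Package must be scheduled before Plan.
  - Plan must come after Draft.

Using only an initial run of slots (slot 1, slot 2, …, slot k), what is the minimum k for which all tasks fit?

The precedence chain requires at least 4 distinct slots.
With at most 1 per slot and 5 tasks, at least 5 slots are needed.
5 works (last occupied slot: 5): for example Plan=5; Research=2; Draft=1; Package=4; Refactor=3.

5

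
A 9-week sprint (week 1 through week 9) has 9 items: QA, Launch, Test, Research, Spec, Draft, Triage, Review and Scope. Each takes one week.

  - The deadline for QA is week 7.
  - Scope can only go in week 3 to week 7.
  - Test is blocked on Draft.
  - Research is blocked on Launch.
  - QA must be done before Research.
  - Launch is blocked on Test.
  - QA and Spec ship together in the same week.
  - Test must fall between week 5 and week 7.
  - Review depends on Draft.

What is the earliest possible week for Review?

Precedence pushes Review to at least week 2.
Review at week 2 is achievable: Launch in week 6, Draft in week 1, Triage in week 1, QA in week 1, Review in week 2, Scope in week 3, Research in week 7, Test in week 5, Spec in week 1.

week 2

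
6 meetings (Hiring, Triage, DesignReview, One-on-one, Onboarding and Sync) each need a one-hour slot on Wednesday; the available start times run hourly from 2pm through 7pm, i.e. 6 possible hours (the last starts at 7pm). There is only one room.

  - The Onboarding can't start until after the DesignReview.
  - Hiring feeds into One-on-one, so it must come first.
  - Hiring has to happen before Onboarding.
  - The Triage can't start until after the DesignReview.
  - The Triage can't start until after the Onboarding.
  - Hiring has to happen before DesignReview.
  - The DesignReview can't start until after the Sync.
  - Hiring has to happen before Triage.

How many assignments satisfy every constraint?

Splitting on Hiring: it can be 2pm (5), 3pm (4). Listing each branch's schedules as (Triage, DesignReview, One-on-one, Onboarding, Sync):
Hiring=2pm: (6pm,4pm,7pm,5pm,3pm) (7pm,4pm,5pm,6pm,3pm) (7pm,4pm,6pm,5pm,3pm) (7pm,5pm,3pm,6pm,4pm) (7pm,5pm,4pm,6pm,3pm) — 5.
Hiring=3pm: (6pm,4pm,7pm,5pm,2pm) (7pm,4pm,5pm,6pm,2pm) (7pm,4pm,6pm,5pm,2pm) (7pm,5pm,4pm,6pm,2pm) — 4.
Summing: 5 + 4 = 9.

9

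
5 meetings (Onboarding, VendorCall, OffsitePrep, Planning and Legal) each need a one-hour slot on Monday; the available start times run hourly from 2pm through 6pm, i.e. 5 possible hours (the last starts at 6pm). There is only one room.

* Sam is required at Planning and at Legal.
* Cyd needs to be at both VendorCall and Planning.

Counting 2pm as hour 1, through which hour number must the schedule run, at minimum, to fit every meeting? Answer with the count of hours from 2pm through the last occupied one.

With at most 1 per hour and 5 meetings, at least 5 hours are needed.
5 works (last occupied hour: 6pm): for example Planning -> 5pm, OffsitePrep -> 4pm, VendorCall -> 3pm, Onboarding -> 2pm, Legal -> 6pm.

5 hours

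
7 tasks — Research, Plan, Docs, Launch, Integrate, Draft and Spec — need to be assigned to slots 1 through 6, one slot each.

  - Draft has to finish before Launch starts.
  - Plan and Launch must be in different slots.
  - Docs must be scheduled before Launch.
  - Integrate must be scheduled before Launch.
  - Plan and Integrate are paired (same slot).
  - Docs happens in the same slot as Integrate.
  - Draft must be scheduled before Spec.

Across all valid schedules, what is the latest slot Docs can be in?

5

Downstream work caps Docs at 5.
Docs at 5 is achievable: Docs=5; Draft=1; Research=1; Integrate=5; Spec=2; Plan=5; Launch=6.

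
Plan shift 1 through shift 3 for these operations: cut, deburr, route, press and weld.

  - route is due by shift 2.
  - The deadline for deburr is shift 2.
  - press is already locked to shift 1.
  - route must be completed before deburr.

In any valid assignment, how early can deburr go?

shift 2

Precedence pushes deburr to at least shift 2; deburr's own window allows nothing later than shift 2.
deburr at shift 2 is achievable: press -> shift 1, weld -> shift 1, route -> shift 1, deburr -> shift 2, cut -> shift 1.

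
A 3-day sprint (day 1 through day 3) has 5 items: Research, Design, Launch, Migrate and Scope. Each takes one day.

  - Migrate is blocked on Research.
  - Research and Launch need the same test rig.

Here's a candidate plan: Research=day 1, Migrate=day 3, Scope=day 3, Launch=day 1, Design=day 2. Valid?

Migrate is blocked on Research — holds.
Research and Launch need the same test rig — violated.

No. Research and Launch need the same test rig is not satisfied.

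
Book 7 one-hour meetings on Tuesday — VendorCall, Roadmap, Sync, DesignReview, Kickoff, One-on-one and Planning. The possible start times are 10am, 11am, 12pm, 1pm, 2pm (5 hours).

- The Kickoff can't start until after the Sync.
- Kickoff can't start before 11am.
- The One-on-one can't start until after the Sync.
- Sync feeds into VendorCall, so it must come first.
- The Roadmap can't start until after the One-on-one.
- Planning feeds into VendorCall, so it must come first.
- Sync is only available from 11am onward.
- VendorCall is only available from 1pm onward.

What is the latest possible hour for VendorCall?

VendorCall is available from 1pm.
VendorCall at 2pm is achievable: One-on-one in 12pm, VendorCall in 2pm, Roadmap in 1pm, DesignReview in 10am, Planning in 10am, Kickoff in 12pm, Sync in 11am.

2pm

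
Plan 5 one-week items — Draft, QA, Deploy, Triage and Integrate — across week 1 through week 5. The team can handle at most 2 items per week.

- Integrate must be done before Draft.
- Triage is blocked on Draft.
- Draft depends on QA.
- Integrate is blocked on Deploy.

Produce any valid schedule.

Deploy -> week 1, Draft -> week 3, QA -> week 1, Triage -> week 4, Integrate -> week 2

Checking: Integrate(week 2) before Draft(week 3); QA(week 1) before Draft(week 3); Deploy(week 1) before Integrate(week 2); Draft(week 3) before Triage(week 4); max 2 per week (cap 2).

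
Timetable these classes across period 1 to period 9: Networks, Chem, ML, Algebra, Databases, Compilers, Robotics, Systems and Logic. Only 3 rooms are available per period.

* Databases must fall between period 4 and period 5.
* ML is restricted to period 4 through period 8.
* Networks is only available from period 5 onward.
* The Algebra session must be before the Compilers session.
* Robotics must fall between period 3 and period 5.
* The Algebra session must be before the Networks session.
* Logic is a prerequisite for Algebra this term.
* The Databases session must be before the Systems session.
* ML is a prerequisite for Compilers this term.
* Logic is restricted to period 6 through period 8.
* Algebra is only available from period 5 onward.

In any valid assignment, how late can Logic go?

period 7

Logic is available from period 6; Logic's own window allows nothing later than period 8; downstream work caps Logic at period 7.
Logic at period 7 is achievable: Systems in period 5, ML in period 4, Compilers in period 9, Chem in period 1, Logic in period 7, Networks in period 9, Databases in period 4, Algebra in period 8, Robotics in period 3.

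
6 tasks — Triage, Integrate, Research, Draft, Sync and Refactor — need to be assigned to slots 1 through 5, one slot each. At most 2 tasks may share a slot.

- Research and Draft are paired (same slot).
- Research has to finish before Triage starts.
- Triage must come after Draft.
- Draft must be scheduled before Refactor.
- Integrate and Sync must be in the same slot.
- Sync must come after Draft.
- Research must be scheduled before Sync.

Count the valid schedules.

50

Splitting on Triage: it can be 2 (9), 3 (13), 4 (14), 5 (14). Listing each branch's schedules as (Integrate, Research, Draft, Sync, Refactor):
Triage=2: (3,1,1,3,2) (3,1,1,3,4) (3,1,1,3,5) (4,1,1,4,2) (4,1,1,4,3) (4,1,1,4,5) (5,1,1,5,2) (5,1,1,5,3) (5,1,1,5,4) — 9.
Triage=3: (2,1,1,2,3) (2,1,1,2,4) (2,1,1,2,5) (4,1,1,4,2) (4,1,1,4,3) (4,1,1,4,5) (4,2,2,4,3) (4,2,2,4,5) (5,1,1,5,2) (5,1,1,5,3) (5,1,1,5,4) (5,2,2,5,3) (5,2,2,5,4) — 13.
Triage=4: (2,1,1,2,3) (2,1,1,2,4) (2,1,1,2,5) (3,1,1,3,2) (3,1,1,3,4) (3,1,1,3,5) (3,2,2,3,4) (3,2,2,3,5) (5,1,1,5,2) (5,1,1,5,3) (5,1,1,5,4) (5,2,2,5,3) (5,2,2,5,4) (5,3,3,5,4) — 14.
Triage=5: (2,1,1,2,3) (2,1,1,2,4) (2,1,1,2,5) (3,1,1,3,2) (3,1,1,3,4) (3,1,1,3,5) (3,2,2,3,4) (3,2,2,3,5) (4,1,1,4,2) (4,1,1,4,3) (4,1,1,4,5) (4,2,2,4,3) (4,2,2,4,5) (4,3,3,4,5) — 14.
Summing: 9 + 13 + 14 + 14 = 50.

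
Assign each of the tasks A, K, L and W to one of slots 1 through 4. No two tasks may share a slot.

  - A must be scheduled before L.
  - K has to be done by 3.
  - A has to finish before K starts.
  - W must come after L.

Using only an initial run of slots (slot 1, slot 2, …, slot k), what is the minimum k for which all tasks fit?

4

The precedence chain requires at least 3 distinct slots.
With at most 1 per slot and 4 tasks, at least 4 slots are needed.
4 works (last occupied slot: 4): for example W -> 4, K -> 2, L -> 3, A -> 1.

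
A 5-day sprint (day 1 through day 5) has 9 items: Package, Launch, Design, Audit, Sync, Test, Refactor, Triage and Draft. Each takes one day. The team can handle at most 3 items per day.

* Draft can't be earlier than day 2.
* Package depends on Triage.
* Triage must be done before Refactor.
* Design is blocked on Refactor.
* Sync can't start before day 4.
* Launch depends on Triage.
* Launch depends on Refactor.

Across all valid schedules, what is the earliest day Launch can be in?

day 3

Precedence pushes Launch to at least day 3.
Launch at day 3 is achievable: Refactor -> day 2, Test -> day 1, Package -> day 2, Draft -> day 2, Triage -> day 1, Design -> day 3, Audit -> day 1, Sync -> day 4, Launch -> day 3.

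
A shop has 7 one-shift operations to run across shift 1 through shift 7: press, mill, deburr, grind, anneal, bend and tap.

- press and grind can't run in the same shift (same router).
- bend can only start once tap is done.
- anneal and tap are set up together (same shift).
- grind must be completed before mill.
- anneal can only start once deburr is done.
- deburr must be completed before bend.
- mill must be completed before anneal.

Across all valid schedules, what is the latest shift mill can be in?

Precedence pushes mill to at least shift 2; downstream work caps mill at shift 5.
mill at shift 5 is achievable: press -> shift 2, anneal -> shift 6, deburr -> shift 1, mill -> shift 5, bend -> shift 7, tap -> shift 6, grind -> shift 1.

shift 5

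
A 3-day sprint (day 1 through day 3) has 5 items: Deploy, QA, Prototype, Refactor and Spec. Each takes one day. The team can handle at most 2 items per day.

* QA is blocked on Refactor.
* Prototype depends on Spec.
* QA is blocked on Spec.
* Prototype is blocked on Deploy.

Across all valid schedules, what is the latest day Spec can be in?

day 2

Downstream work caps Spec at day 2.
Spec at day 2 is achievable: Deploy in day 1, Refactor in day 1, Spec in day 2, Prototype in day 3, QA in day 3.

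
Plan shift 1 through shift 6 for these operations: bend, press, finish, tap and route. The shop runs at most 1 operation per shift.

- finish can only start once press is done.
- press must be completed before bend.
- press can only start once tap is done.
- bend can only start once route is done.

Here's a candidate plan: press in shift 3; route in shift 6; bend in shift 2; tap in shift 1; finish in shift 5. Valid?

bend can only start once route is done — violated.
finish can only start once press is done — holds.
press can only start once tap is done — holds.
The shop runs at most 1 operation per shift — holds.
press must be completed before bend — violated.

No — it violates: bend can only start once route is done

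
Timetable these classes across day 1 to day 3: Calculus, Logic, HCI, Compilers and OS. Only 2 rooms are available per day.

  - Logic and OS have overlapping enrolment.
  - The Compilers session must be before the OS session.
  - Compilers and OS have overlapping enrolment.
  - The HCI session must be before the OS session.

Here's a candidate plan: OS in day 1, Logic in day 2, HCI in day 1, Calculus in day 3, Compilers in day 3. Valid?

No — it violates: The Compilers session must be before the OS session

Compilers and OS have overlapping enrolment — holds.
Logic and OS have overlapping enrolment — holds.
The HCI session must be before the OS session — violated.
The Compilers session must be before the OS session — violated.
Only 2 rooms are available per day — holds.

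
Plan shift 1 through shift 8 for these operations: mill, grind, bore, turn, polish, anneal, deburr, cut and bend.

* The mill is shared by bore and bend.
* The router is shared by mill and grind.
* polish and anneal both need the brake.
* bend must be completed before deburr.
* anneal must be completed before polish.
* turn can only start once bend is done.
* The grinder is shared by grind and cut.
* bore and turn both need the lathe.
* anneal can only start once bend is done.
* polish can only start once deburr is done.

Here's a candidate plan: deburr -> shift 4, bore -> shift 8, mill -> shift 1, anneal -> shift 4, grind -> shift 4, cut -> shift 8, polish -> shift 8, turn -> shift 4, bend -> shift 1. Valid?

Valid

turn can only start once bend is done — holds.
The router is shared by mill and grind — holds.
anneal must be completed before polish — holds.
bore and turn both need the lathe — holds.
polish and anneal both need the brake — holds.
anneal can only start once bend is done — holds.
The grinder is shared by grind and cut — holds.
polish can only start once deburr is done — holds.
bend must be completed before deburr — holds.
The mill is shared by bore and bend — holds.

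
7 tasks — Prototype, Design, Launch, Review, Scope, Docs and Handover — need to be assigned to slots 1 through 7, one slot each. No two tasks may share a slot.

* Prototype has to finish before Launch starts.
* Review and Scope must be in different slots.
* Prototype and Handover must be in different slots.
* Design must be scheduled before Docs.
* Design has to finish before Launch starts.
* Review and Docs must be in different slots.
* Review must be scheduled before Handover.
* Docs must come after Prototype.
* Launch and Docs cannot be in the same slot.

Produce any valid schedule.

Review=5; Design=2; Handover=6; Prototype=1; Scope=7; Launch=3; Docs=4

Checking: Prototype(1) before Docs(4); Design(2) before Launch(3); Review(5) before Handover(6); Design(2) before Docs(4); Prototype(1) before Launch(3); Review(5) != Docs(4); Prototype(1) != Handover(6); Launch(3) != Docs(4); Review(5) != Scope(7); max 1 per slot (cap 1).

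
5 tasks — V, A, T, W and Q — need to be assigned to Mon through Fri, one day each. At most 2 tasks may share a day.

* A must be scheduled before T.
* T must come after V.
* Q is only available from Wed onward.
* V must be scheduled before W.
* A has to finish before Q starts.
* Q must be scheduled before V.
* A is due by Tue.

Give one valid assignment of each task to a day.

V -> Thu, T -> Fri, Q -> Wed, A -> Mon, W -> Fri

Checking: A(Mon) before T(Fri); V(Thu) before W(Fri); A(Mon) before Q(Wed); V(Thu) before T(Fri); Q(Wed) before V(Thu); Q=Wed in [Wed,Fri]; A=Mon in [Mon,Tue]; max 2 per day (cap 2).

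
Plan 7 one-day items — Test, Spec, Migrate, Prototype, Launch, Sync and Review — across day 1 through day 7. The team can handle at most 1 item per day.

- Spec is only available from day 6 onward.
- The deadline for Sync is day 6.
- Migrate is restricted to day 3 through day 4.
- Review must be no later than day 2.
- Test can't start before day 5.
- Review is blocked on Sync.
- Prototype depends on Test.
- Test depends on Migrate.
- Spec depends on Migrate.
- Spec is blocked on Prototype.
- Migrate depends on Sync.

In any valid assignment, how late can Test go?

Test is available from day 5; downstream work caps Test at day 5.
Test at day 5 is achievable: Launch in day 4; Sync in day 1; Prototype in day 6; Review in day 2; Test in day 5; Migrate in day 3; Spec in day 7.

day 5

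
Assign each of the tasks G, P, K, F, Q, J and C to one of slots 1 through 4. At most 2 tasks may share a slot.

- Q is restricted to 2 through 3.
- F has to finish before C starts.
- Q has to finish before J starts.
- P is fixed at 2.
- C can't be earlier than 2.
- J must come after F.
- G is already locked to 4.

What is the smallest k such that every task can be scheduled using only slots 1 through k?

The precedence chain requires at least 2 distinct slots.
With at most 2 per slot and 7 tasks, at least 4 slots are needed.
G can't be placed before 4, so the schedule must run through at least slot 4.
4 works (last occupied slot: 4): for example P -> 2; Q -> 2; K -> 1; J -> 3; C -> 3; F -> 1; G -> 4.

4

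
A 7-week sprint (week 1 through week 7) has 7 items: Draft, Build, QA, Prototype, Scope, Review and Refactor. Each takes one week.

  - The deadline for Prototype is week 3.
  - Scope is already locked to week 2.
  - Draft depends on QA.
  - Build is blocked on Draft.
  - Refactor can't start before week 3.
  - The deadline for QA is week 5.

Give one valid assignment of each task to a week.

Draft in week 2; Refactor in week 3; Scope in week 2; Build in week 3; Prototype in week 1; QA in week 1; Review in week 1

Checking: QA(week 1) before Draft(week 2); Draft(week 2) before Build(week 3); QA=week 1 in [week 1,week 5]; Scope=week 2 in [week 2,week 2]; Refactor=week 3 in [week 3,week 7]; Prototype=week 1 in [week 1,week 3].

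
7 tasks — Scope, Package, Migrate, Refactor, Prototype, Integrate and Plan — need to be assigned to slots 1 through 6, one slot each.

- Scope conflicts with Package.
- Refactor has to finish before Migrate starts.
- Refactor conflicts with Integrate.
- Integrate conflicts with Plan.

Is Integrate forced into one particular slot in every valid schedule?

No

Integrate can be 1 (e.g. Scope=1; Plan=2; Integrate=1; Migrate=3; Refactor=2; Package=2; Prototype=1) or 2 (e.g. Plan in 1; Package in 2; Migrate in 2; Integrate in 2; Refactor in 1; Scope in 1; Prototype in 1).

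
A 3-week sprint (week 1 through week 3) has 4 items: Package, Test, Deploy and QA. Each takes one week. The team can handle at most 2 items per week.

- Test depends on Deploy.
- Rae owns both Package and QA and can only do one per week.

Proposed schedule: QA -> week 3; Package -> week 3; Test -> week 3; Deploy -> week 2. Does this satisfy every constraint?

No — it violates: Rae owns both Package and QA and can only do one per week

The team can handle at most 2 items per week — violated.
Test depends on Deploy — holds.
Rae owns both Package and QA and can only do one per week — violated.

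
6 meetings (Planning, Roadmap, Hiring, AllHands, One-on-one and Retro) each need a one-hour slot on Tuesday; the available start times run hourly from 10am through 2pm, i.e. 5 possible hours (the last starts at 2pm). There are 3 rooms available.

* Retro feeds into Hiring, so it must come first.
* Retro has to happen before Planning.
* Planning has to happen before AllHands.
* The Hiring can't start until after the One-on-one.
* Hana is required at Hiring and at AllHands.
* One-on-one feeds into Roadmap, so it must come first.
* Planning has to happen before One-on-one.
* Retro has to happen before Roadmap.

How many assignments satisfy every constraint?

Splitting on Planning: it can be 11am (10), 12pm (2). Listing each branch's schedules as (Roadmap, Hiring, AllHands, One-on-one, Retro):
Planning=11am: (1pm,1pm,12pm,12pm,10am) (1pm,1pm,2pm,12pm,10am) (1pm,2pm,12pm,12pm,10am) (1pm,2pm,1pm,12pm,10am) (2pm,1pm,12pm,12pm,10am) (2pm,1pm,2pm,12pm,10am) (2pm,2pm,12pm,12pm,10am) (2pm,2pm,12pm,1pm,10am) (2pm,2pm,1pm,12pm,10am) (2pm,2pm,1pm,1pm,10am) — 10.
Planning=12pm: (2pm,2pm,1pm,1pm,10am) (2pm,2pm,1pm,1pm,11am) — 2.
Summing: 10 + 2 = 12.

12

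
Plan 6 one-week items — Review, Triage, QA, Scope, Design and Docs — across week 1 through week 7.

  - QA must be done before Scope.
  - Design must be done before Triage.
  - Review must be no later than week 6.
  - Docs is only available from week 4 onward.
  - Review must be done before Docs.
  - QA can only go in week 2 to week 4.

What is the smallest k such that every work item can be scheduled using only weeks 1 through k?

4 weeks

The precedence chain requires at least 2 distinct weeks.
Docs can't be placed before week 4, so the schedule must run through at least week 4.
4 works (last occupied week: week 4): for example Triage=week 2, Design=week 1, Scope=week 3, QA=week 2, Docs=week 4, Review=week 1.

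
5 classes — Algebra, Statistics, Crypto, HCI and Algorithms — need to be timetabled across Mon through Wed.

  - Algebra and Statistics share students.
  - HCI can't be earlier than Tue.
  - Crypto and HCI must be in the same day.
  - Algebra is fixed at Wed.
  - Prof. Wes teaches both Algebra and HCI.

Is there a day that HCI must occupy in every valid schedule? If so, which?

Tue

HCI's window is Tue–Wed.
Algebra is fixed at Wed, and HCI can't share a day with Algebra.
So HCI must be Tue.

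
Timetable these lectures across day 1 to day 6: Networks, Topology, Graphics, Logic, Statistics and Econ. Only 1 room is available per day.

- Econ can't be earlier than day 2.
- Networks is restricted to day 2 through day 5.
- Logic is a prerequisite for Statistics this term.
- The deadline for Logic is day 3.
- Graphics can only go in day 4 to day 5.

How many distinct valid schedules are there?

50

Splitting on Networks: it can be day 2 (16), day 3 (16), day 4 (9), day 5 (9). Listing each branch's schedules as (Topology, Graphics, Logic, Statistics, Econ) by day number:
Networks=day 2: (1,4,3,5,6) (1,4,3,6,5) (1,5,3,4,6) (1,5,3,6,4) (3,4,1,5,6) (3,4,1,6,5) (3,5,1,4,6) (3,5,1,6,4) (4,5,1,3,6) (4,5,1,6,3) (5,4,1,3,6) (5,4,1,6,3) (6,4,1,3,5) (6,4,1,5,3) (6,5,1,3,4) (6,5,1,4,3) — 16.
Networks=day 3: (1,4,2,5,6) (1,4,2,6,5) (1,5,2,4,6) (1,5,2,6,4) (2,4,1,5,6) (2,4,1,6,5) (2,5,1,4,6) (2,5,1,6,4) (4,5,1,2,6) (4,5,1,6,2) (5,4,1,2,6) (5,4,1,6,2) (6,4,1,2,5) (6,4,1,5,2) (6,5,1,2,4) (6,5,1,4,2) — 16.
Networks=day 4: (1,5,2,3,6) (1,5,2,6,3) (1,5,3,6,2) (2,5,1,3,6) (2,5,1,6,3) (3,5,1,2,6) (3,5,1,6,2) (6,5,1,2,3) (6,5,1,3,2) — 9.
Networks=day 5: (1,4,2,3,6) (1,4,2,6,3) (1,4,3,6,2) (2,4,1,3,6) (2,4,1,6,3) (3,4,1,2,6) (3,4,1,6,2) (6,4,1,2,3) (6,4,1,3,2) — 9.
Summing: 16 + 16 + 9 + 9 = 50.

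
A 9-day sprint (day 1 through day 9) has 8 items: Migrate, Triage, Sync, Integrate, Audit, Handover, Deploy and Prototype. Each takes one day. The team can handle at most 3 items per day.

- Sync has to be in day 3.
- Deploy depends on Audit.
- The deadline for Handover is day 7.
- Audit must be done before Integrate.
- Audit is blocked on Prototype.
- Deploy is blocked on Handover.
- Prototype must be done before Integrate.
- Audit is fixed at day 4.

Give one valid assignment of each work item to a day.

Triage=day 2, Prototype=day 1, Integrate=day 5, Deploy=day 5, Migrate=day 1, Audit=day 4, Sync=day 3, Handover=day 1

Checking: Handover(day 1) before Deploy(day 5); Audit(day 4) before Deploy(day 5); Audit(day 4) before Integrate(day 5); Prototype(day 1) before Integrate(day 5); Prototype(day 1) before Audit(day 4); Audit=day 4 in [day 4,day 4]; Sync=day 3 in [day 3,day 3]; Handover=day 1 in [day 1,day 7]; max 3 per day (cap 3).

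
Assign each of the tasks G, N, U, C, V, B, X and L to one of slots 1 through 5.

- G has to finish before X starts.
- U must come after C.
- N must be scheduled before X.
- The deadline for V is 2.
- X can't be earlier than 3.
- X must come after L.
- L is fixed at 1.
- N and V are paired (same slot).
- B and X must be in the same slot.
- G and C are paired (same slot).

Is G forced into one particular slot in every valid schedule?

No

G can be 1 (e.g. N -> 1, L -> 1, G -> 1, C -> 1, B -> 3, X -> 3, V -> 1, U -> 2) or 2 (e.g. B in 3, U in 3, C in 2, X in 3, V in 1, G in 2, L in 1, N in 1).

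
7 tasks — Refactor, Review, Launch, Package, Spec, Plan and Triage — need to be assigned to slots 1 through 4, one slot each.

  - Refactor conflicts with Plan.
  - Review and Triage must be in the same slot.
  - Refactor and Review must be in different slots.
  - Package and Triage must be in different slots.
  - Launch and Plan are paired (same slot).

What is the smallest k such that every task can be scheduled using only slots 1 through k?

Could 1 slot be enough, i.e. nothing placed later than 1? No: Review can't share with Refactor (1) → nothing is left.
So 1 slot is not enough.
2 works (last occupied slot: 2): for example Launch in 2; Spec in 1; Package in 1; Triage in 2; Refactor in 1; Review in 2; Plan in 2.

2 slots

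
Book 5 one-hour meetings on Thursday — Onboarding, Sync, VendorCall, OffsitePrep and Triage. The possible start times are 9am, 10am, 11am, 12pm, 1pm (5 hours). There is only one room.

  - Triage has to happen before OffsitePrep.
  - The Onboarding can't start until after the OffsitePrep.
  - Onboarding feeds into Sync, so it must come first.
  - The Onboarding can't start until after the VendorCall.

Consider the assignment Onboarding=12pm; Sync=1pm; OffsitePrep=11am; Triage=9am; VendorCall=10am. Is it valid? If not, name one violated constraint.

Onboarding feeds into Sync, so it must come first — holds.
The Onboarding can't start until after the OffsitePrep — holds.
Triage has to happen before OffsitePrep — holds.
There is only one room — holds.
The Onboarding can't start until after the VendorCall — holds.

Yes, all constraints hold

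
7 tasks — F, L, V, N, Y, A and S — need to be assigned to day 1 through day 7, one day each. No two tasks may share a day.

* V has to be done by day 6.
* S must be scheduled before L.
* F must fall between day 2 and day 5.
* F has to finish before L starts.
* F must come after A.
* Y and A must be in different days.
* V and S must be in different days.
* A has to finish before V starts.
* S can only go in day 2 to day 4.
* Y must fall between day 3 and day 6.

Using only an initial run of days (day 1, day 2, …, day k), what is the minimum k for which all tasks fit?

The precedence chain requires at least 3 distinct days.
With at most 1 per day and 7 tasks, at least 7 days are needed.
7 works (last occupied day: day 7): for example N=day 7, V=day 5, A=day 1, F=day 3, S=day 2, L=day 6, Y=day 4.

7 days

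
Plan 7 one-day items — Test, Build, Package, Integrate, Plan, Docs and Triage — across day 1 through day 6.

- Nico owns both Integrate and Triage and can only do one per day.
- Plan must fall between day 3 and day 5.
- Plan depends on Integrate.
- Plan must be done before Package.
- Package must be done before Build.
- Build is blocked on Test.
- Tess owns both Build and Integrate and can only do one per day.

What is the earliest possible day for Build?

day 5

Precedence pushes Build to at least day 5.
Build at day 5 is achievable: Triage=day 2; Integrate=day 1; Plan=day 3; Test=day 1; Docs=day 1; Package=day 4; Build=day 5.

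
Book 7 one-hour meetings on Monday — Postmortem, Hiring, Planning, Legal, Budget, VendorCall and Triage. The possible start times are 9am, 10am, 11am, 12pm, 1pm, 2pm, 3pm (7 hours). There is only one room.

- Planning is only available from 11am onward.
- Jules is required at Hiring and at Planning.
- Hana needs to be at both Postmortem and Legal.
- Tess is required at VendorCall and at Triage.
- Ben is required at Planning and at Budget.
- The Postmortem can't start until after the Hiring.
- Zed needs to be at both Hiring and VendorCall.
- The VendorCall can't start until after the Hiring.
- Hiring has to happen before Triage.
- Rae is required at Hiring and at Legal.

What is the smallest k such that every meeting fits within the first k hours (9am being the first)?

7

The precedence chain requires at least 2 distinct hours.
With at most 1 per hour and 7 meetings, at least 7 hours are needed.
Planning can't be placed before 11am — that is hour 3 counting from 9am — so the schedule must run through at least 3 hours.
7 works (last occupied hour: 3pm): for example Triage=1pm, Hiring=9am, Planning=11am, Postmortem=10am, Legal=2pm, VendorCall=12pm, Budget=3pm.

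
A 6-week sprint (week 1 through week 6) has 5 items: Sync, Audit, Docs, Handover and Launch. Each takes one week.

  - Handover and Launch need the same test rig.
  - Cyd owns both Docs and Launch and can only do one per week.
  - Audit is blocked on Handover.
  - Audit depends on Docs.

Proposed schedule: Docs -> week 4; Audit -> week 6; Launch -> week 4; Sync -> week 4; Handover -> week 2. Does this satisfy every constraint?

Invalid. Cyd owns both Docs and Launch and can only do one per week.

Handover and Launch need the same test rig — holds.
Audit is blocked on Handover — holds.
Cyd owns both Docs and Launch and can only do one per week — violated.
Audit depends on Docs — holds.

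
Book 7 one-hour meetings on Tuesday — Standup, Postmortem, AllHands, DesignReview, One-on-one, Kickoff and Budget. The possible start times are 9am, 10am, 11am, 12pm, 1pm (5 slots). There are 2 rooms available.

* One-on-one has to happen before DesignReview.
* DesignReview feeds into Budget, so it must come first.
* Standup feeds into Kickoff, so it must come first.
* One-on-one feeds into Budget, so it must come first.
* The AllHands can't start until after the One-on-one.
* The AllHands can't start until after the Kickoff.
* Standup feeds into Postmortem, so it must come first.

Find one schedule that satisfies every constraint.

Budget -> 11am; Standup -> 9am; Kickoff -> 10am; One-on-one -> 9am; Postmortem -> 12pm; AllHands -> 11am; DesignReview -> 10am

Checking: One-on-one(9am) before AllHands(11am); Standup(9am) before Kickoff(10am); DesignReview(10am) before Budget(11am); One-on-one(9am) before Budget(11am); One-on-one(9am) before DesignReview(10am); Standup(9am) before Postmortem(12pm); Kickoff(10am) before AllHands(11am); max 2 per slot (cap 2).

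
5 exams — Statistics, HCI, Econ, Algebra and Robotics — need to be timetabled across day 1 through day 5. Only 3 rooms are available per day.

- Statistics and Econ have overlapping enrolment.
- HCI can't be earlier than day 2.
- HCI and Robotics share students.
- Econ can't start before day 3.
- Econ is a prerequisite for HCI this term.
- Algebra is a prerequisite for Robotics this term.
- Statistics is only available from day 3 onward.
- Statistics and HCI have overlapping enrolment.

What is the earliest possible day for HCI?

HCI is available from day 2; precedence pushes HCI to at least day 4.
HCI at day 4 is achievable: Statistics in day 5, Econ in day 3, HCI in day 4, Robotics in day 2, Algebra in day 1.

day 4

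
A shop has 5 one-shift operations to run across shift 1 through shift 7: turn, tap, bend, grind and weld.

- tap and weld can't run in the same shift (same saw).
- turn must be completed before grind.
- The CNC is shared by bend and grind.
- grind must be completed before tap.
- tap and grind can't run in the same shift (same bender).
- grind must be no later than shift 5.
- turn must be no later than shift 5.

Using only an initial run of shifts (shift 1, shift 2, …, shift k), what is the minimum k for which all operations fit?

The precedence chain requires at least 3 distinct shifts.
3 works (last occupied shift: shift 3): for example turn=shift 1; bend=shift 1; tap=shift 3; weld=shift 1; grind=shift 2.

3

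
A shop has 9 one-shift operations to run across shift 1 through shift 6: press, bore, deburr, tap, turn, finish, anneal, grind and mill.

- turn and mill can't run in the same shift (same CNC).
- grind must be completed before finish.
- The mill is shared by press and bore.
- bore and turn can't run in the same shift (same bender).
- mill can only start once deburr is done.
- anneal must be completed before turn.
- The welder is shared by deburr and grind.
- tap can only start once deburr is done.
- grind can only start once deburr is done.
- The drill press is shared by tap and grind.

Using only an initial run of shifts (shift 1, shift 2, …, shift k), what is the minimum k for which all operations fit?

The precedence chain requires at least 3 distinct shifts.
3 works (last occupied shift: shift 3): for example deburr=shift 1, tap=shift 3, grind=shift 2, anneal=shift 1, press=shift 1, mill=shift 3, finish=shift 3, turn=shift 2, bore=shift 3.

3 shifts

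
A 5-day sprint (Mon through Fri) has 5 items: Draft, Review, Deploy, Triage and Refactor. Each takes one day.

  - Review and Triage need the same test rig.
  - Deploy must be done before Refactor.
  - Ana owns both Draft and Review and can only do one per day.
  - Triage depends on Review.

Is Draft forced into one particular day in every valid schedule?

No

Draft can be Mon (e.g. Refactor in Tue, Triage in Wed, Draft in Mon, Deploy in Mon, Review in Tue) or Tue (e.g. Refactor=Tue, Draft=Tue, Review=Mon, Deploy=Mon, Triage=Tue).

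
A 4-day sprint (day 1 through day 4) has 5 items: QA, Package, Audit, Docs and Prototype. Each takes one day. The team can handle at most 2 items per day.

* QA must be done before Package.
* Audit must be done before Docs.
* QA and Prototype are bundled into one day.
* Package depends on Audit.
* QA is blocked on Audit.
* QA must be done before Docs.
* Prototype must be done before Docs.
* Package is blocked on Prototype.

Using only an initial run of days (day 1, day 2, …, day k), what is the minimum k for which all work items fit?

3

The precedence chain requires at least 3 distinct days.
With at most 2 per day and 5 work items, at least 3 days are needed.
3 works (last occupied day: day 3): for example Audit -> day 1; Prototype -> day 2; QA -> day 2; Docs -> day 3; Package -> day 3.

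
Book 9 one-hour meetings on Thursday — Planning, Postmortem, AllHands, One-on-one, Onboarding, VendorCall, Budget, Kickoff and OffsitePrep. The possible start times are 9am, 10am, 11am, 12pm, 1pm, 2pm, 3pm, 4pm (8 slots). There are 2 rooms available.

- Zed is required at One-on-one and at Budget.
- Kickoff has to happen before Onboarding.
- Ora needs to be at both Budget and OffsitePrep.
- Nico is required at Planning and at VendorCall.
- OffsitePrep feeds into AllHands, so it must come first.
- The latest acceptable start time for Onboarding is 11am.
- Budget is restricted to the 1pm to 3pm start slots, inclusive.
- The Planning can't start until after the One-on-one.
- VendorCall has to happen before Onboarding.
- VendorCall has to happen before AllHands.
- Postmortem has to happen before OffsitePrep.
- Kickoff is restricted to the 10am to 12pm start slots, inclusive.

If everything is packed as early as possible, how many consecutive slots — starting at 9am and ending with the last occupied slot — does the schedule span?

The precedence chain requires at least 3 distinct slots.
With at most 2 per slot and 9 meetings, at least 5 slots are needed.
Budget can't be placed before 1pm — that is slot 5 counting from 9am — so the schedule must run through at least 5 slots.
5 works (last occupied slot: 1pm): for example VendorCall -> 9am, Budget -> 1pm, One-on-one -> 12pm, OffsitePrep -> 10am, Onboarding -> 11am, Planning -> 1pm, Postmortem -> 9am, Kickoff -> 10am, AllHands -> 11am.

5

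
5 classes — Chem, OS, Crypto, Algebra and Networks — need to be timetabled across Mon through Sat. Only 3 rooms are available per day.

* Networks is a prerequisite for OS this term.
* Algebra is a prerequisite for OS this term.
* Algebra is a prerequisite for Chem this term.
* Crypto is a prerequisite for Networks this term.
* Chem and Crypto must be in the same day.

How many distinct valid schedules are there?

15

Splitting on Chem: it can be Tue (6), Wed (6), Thu (3). Listing each branch's schedules as (OS, Crypto, Algebra, Networks):
Chem=Tue: (Thu,Tue,Mon,Wed) (Fri,Tue,Mon,Wed) (Fri,Tue,Mon,Thu) (Sat,Tue,Mon,Wed) (Sat,Tue,Mon,Thu) (Sat,Tue,Mon,Fri) — 6.
Chem=Wed: (Fri,Wed,Mon,Thu) (Fri,Wed,Tue,Thu) (Sat,Wed,Mon,Thu) (Sat,Wed,Mon,Fri) (Sat,Wed,Tue,Thu) (Sat,Wed,Tue,Fri) — 6.
Chem=Thu: (Sat,Thu,Mon,Fri) (Sat,Thu,Tue,Fri) (Sat,Thu,Wed,Fri) — 3.
Summing: 6 + 6 + 3 = 15.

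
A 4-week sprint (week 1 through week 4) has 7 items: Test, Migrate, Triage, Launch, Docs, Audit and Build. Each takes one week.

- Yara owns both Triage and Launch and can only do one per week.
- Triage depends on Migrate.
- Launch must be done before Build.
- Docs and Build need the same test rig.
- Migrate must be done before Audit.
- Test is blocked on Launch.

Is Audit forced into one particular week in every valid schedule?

No

Audit can be week 2 (e.g. Migrate -> week 1, Launch -> week 1, Docs -> week 1, Audit -> week 2, Build -> week 2, Triage -> week 2, Test -> week 2) or week 3 (e.g. Test=week 2; Launch=week 1; Docs=week 1; Build=week 2; Triage=week 2; Migrate=week 1; Audit=week 3).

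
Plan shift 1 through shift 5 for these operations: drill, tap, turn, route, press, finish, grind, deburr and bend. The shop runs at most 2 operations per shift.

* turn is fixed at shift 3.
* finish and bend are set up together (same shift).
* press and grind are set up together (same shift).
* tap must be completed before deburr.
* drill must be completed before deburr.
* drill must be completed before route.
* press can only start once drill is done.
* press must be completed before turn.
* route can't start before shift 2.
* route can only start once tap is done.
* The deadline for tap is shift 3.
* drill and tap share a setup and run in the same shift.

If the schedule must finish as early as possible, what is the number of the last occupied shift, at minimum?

The precedence chain requires at least 3 distinct shifts.
With at most 2 per shift and 9 operations, at least 5 shifts are needed.
5 works (last occupied shift: shift 5): for example bend in shift 5; deburr in shift 4; route in shift 3; press in shift 2; drill in shift 1; tap in shift 1; finish in shift 5; grind in shift 2; turn in shift 3.

shift 5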